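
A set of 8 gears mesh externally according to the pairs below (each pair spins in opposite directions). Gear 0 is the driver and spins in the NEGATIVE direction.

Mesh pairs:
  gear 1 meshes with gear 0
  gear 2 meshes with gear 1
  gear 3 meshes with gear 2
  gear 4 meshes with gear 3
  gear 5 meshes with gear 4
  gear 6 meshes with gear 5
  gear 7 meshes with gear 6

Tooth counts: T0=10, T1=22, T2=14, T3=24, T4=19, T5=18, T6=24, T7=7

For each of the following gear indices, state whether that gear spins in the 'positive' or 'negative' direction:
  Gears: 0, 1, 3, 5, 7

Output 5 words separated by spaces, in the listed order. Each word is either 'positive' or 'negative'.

Gear 0 (driver): negative (depth 0)
  gear 1: meshes with gear 0 -> depth 1 -> positive (opposite of gear 0)
  gear 2: meshes with gear 1 -> depth 2 -> negative (opposite of gear 1)
  gear 3: meshes with gear 2 -> depth 3 -> positive (opposite of gear 2)
  gear 4: meshes with gear 3 -> depth 4 -> negative (opposite of gear 3)
  gear 5: meshes with gear 4 -> depth 5 -> positive (opposite of gear 4)
  gear 6: meshes with gear 5 -> depth 6 -> negative (opposite of gear 5)
  gear 7: meshes with gear 6 -> depth 7 -> positive (opposite of gear 6)
Queried indices 0, 1, 3, 5, 7 -> negative, positive, positive, positive, positive

Answer: negative positive positive positive positive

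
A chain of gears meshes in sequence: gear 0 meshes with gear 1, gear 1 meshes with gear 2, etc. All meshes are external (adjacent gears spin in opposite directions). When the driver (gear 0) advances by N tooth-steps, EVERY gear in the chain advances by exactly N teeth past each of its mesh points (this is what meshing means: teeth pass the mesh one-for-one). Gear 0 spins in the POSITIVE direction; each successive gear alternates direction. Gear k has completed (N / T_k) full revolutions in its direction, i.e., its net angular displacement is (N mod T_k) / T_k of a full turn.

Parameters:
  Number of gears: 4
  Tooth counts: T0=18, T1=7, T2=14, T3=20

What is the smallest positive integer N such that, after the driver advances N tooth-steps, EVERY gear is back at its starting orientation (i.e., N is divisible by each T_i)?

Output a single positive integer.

Answer: 1260

Derivation:
Gear k returns to start when N is a multiple of T_k.
All gears at start simultaneously when N is a common multiple of [18, 7, 14, 20]; the smallest such N is lcm(18, 7, 14, 20).
Start: lcm = T0 = 18
Fold in T1=7: gcd(18, 7) = 1; lcm(18, 7) = 18 * 7 / 1 = 126 / 1 = 126
Fold in T2=14: gcd(126, 14) = 14; lcm(126, 14) = 126 * 14 / 14 = 1764 / 14 = 126
Fold in T3=20: gcd(126, 20) = 2; lcm(126, 20) = 126 * 20 / 2 = 2520 / 2 = 1260
Full cycle length = 1260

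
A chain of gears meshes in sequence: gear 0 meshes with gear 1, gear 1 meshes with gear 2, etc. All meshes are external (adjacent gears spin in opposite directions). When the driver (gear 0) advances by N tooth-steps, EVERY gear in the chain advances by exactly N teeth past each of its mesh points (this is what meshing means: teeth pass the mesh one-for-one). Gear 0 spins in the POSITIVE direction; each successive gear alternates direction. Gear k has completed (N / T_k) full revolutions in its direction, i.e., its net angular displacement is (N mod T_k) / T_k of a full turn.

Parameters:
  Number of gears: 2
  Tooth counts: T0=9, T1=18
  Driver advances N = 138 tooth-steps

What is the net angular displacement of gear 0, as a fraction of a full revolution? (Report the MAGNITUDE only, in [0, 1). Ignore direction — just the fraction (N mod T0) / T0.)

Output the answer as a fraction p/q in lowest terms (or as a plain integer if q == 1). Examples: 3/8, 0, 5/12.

Answer: 1/3

Derivation:
Chain of 2 gears, tooth counts: [9, 18]
  gear 0: T0=9, direction=positive, advance = 138 mod 9 = 3 teeth = 3/9 turn
  gear 1: T1=18, direction=negative, advance = 138 mod 18 = 12 teeth = 12/18 turn
Gear 0: 138 mod 9 = 3
Fraction = 3 / 9 = 1/3 (gcd(3,9)=3) = 1/3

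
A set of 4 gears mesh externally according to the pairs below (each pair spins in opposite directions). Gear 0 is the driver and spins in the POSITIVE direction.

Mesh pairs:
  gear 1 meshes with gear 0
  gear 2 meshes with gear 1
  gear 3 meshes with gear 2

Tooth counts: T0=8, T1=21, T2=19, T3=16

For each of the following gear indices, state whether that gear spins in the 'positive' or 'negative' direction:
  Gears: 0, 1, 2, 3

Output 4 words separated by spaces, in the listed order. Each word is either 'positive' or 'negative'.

Gear 0 (driver): positive (depth 0)
  gear 1: meshes with gear 0 -> depth 1 -> negative (opposite of gear 0)
  gear 2: meshes with gear 1 -> depth 2 -> positive (opposite of gear 1)
  gear 3: meshes with gear 2 -> depth 3 -> negative (opposite of gear 2)
Queried indices 0, 1, 2, 3 -> positive, negative, positive, negative

Answer: positive negative positive negative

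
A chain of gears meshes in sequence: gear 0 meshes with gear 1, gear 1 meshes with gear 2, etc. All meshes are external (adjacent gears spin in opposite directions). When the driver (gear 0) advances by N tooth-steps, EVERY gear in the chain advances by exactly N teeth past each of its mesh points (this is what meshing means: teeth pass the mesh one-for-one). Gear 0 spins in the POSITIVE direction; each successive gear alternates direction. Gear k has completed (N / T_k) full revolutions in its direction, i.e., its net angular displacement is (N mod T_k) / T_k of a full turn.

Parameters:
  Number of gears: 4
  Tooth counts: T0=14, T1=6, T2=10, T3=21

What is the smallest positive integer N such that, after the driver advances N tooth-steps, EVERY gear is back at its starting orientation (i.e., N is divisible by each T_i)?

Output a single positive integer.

Gear k returns to start when N is a multiple of T_k.
All gears at start simultaneously when N is a common multiple of [14, 6, 10, 21]; the smallest such N is lcm(14, 6, 10, 21).
Start: lcm = T0 = 14
Fold in T1=6: gcd(14, 6) = 2; lcm(14, 6) = 14 * 6 / 2 = 84 / 2 = 42
Fold in T2=10: gcd(42, 10) = 2; lcm(42, 10) = 42 * 10 / 2 = 420 / 2 = 210
Fold in T3=21: gcd(210, 21) = 21; lcm(210, 21) = 210 * 21 / 21 = 4410 / 21 = 210
Full cycle length = 210

Answer: 210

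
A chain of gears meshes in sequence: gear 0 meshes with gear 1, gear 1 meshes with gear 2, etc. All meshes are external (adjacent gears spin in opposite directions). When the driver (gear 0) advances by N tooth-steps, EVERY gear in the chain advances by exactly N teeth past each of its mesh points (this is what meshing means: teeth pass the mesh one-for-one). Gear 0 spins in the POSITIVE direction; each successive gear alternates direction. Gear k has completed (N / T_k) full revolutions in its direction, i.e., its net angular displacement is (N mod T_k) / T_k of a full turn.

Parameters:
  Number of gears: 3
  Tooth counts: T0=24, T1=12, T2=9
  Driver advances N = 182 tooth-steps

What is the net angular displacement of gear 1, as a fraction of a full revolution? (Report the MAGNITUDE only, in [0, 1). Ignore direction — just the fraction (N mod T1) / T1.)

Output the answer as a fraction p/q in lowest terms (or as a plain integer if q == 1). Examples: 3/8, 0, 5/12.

Answer: 1/6

Derivation:
Chain of 3 gears, tooth counts: [24, 12, 9]
  gear 0: T0=24, direction=positive, advance = 182 mod 24 = 14 teeth = 14/24 turn
  gear 1: T1=12, direction=negative, advance = 182 mod 12 = 2 teeth = 2/12 turn
  gear 2: T2=9, direction=positive, advance = 182 mod 9 = 2 teeth = 2/9 turn
Gear 1: 182 mod 12 = 2
Fraction = 2 / 12 = 1/6 (gcd(2,12)=2) = 1/6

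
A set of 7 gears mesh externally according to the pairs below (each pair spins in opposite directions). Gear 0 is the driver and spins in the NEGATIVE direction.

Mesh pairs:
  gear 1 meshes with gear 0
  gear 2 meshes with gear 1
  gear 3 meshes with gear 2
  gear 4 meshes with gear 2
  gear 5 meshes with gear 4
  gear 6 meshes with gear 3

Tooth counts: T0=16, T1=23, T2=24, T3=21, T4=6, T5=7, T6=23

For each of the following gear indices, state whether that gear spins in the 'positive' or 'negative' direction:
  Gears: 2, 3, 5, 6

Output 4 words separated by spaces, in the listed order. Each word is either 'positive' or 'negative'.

Gear 0 (driver): negative (depth 0)
  gear 1: meshes with gear 0 -> depth 1 -> positive (opposite of gear 0)
  gear 2: meshes with gear 1 -> depth 2 -> negative (opposite of gear 1)
  gear 3: meshes with gear 2 -> depth 3 -> positive (opposite of gear 2)
  gear 4: meshes with gear 2 -> depth 3 -> positive (opposite of gear 2)
  gear 5: meshes with gear 4 -> depth 4 -> negative (opposite of gear 4)
  gear 6: meshes with gear 3 -> depth 4 -> negative (opposite of gear 3)
Queried indices 2, 3, 5, 6 -> negative, positive, negative, negative

Answer: negative positive negative negative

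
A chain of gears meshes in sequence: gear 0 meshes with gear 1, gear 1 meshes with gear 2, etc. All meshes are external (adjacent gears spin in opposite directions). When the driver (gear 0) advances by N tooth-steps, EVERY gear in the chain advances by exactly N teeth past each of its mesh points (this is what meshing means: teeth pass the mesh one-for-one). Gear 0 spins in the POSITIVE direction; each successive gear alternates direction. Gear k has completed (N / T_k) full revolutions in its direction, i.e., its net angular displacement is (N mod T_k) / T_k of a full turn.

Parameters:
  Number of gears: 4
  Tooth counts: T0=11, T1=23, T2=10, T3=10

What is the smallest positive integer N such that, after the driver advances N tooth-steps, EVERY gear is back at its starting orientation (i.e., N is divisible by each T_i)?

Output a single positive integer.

Answer: 2530

Derivation:
Gear k returns to start when N is a multiple of T_k.
All gears at start simultaneously when N is a common multiple of [11, 23, 10, 10]; the smallest such N is lcm(11, 23, 10, 10).
Start: lcm = T0 = 11
Fold in T1=23: gcd(11, 23) = 1; lcm(11, 23) = 11 * 23 / 1 = 253 / 1 = 253
Fold in T2=10: gcd(253, 10) = 1; lcm(253, 10) = 253 * 10 / 1 = 2530 / 1 = 2530
Fold in T3=10: gcd(2530, 10) = 10; lcm(2530, 10) = 2530 * 10 / 10 = 25300 / 10 = 2530
Full cycle length = 2530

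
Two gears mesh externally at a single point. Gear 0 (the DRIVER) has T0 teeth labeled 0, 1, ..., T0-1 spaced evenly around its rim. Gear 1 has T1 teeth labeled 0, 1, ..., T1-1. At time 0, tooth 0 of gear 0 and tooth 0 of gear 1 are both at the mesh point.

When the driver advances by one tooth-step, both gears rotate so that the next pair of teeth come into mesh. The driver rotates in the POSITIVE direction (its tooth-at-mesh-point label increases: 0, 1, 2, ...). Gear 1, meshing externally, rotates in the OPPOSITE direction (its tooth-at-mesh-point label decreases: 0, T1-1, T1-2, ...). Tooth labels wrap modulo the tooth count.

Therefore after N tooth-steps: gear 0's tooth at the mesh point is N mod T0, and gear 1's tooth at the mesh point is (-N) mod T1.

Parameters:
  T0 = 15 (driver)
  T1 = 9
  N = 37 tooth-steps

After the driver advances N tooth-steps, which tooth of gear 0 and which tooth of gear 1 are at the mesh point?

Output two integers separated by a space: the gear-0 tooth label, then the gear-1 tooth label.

Answer: 7 8

Derivation:
Gear 0 (driver, T0=15): tooth at mesh = N mod T0
  37 = 2 * 15 + 7, so 37 mod 15 = 7
  gear 0 tooth = 7
Gear 1 (driven, T1=9): tooth at mesh = (-N) mod T1
  37 = 4 * 9 + 1, so 37 mod 9 = 1
  (-37) mod 9 = (-1) mod 9 = 9 - 1 = 8
Mesh after 37 steps: gear-0 tooth 7 meets gear-1 tooth 8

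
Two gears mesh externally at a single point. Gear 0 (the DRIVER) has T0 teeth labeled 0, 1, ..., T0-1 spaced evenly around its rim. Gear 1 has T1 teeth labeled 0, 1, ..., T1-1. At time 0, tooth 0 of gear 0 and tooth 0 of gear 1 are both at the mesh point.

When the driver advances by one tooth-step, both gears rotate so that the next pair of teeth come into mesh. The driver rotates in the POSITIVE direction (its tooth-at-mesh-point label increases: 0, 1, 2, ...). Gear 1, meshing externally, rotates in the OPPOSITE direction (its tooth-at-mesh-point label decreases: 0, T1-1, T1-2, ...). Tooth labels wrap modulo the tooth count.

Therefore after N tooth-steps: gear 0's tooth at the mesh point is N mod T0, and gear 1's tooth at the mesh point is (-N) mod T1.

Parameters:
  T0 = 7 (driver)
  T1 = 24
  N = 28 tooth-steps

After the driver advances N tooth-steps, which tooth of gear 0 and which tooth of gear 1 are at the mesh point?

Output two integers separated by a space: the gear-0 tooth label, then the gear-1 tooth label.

Gear 0 (driver, T0=7): tooth at mesh = N mod T0
  28 = 4 * 7 + 0, so 28 mod 7 = 0
  gear 0 tooth = 0
Gear 1 (driven, T1=24): tooth at mesh = (-N) mod T1
  28 = 1 * 24 + 4, so 28 mod 24 = 4
  (-28) mod 24 = (-4) mod 24 = 24 - 4 = 20
Mesh after 28 steps: gear-0 tooth 0 meets gear-1 tooth 20

Answer: 0 20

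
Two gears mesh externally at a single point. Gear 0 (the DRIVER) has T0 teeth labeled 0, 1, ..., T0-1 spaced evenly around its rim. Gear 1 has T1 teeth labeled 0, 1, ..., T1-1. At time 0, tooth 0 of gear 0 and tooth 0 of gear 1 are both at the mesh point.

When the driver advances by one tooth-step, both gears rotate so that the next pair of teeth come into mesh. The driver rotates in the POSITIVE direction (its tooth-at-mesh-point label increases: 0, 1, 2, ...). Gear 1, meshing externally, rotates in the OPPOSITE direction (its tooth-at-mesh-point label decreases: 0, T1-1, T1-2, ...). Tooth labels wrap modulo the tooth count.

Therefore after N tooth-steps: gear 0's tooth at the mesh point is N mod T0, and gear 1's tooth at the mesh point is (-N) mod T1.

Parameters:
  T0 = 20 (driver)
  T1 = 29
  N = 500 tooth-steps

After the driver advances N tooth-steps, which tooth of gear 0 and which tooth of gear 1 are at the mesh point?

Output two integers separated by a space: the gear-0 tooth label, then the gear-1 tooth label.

Answer: 0 22

Derivation:
Gear 0 (driver, T0=20): tooth at mesh = N mod T0
  500 = 25 * 20 + 0, so 500 mod 20 = 0
  gear 0 tooth = 0
Gear 1 (driven, T1=29): tooth at mesh = (-N) mod T1
  500 = 17 * 29 + 7, so 500 mod 29 = 7
  (-500) mod 29 = (-7) mod 29 = 29 - 7 = 22
Mesh after 500 steps: gear-0 tooth 0 meets gear-1 tooth 22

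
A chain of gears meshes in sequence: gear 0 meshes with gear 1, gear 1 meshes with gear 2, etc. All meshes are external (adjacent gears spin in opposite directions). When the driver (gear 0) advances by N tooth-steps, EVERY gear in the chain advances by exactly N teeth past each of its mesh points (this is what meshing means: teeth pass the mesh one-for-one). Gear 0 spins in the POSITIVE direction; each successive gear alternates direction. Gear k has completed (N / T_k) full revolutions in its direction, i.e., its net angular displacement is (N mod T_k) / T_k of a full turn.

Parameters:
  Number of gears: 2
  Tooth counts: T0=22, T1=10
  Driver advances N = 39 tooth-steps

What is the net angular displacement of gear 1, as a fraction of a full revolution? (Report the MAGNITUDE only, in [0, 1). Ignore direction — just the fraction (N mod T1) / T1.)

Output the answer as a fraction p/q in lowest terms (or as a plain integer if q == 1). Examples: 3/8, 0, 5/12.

Answer: 9/10

Derivation:
Chain of 2 gears, tooth counts: [22, 10]
  gear 0: T0=22, direction=positive, advance = 39 mod 22 = 17 teeth = 17/22 turn
  gear 1: T1=10, direction=negative, advance = 39 mod 10 = 9 teeth = 9/10 turn
Gear 1: 39 mod 10 = 9
Fraction = 9 / 10 = 9/10 (gcd(9,10)=1) = 9/10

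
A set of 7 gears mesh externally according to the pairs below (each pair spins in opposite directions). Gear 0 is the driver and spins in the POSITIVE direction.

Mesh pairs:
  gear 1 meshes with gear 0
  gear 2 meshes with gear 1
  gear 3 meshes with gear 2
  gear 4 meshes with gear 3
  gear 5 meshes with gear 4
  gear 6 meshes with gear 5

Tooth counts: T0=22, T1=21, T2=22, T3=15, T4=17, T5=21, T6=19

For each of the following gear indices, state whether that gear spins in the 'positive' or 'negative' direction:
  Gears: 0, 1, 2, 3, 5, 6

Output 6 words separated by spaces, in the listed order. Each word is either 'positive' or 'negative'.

Gear 0 (driver): positive (depth 0)
  gear 1: meshes with gear 0 -> depth 1 -> negative (opposite of gear 0)
  gear 2: meshes with gear 1 -> depth 2 -> positive (opposite of gear 1)
  gear 3: meshes with gear 2 -> depth 3 -> negative (opposite of gear 2)
  gear 4: meshes with gear 3 -> depth 4 -> positive (opposite of gear 3)
  gear 5: meshes with gear 4 -> depth 5 -> negative (opposite of gear 4)
  gear 6: meshes with gear 5 -> depth 6 -> positive (opposite of gear 5)
Queried indices 0, 1, 2, 3, 5, 6 -> positive, negative, positive, negative, negative, positive

Answer: positive negative positive negative negative positive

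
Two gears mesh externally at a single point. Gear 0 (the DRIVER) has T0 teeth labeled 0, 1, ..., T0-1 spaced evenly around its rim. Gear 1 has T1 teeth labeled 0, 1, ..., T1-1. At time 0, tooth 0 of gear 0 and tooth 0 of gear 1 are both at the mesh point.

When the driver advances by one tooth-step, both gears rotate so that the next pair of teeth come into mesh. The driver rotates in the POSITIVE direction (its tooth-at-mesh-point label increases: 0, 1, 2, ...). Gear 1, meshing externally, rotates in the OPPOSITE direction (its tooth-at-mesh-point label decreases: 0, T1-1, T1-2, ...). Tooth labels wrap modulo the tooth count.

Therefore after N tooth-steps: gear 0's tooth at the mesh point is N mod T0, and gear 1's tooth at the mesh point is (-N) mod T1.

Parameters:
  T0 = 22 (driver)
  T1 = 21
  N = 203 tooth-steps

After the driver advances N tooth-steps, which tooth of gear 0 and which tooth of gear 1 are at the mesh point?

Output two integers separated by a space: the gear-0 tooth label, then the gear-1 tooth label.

Gear 0 (driver, T0=22): tooth at mesh = N mod T0
  203 = 9 * 22 + 5, so 203 mod 22 = 5
  gear 0 tooth = 5
Gear 1 (driven, T1=21): tooth at mesh = (-N) mod T1
  203 = 9 * 21 + 14, so 203 mod 21 = 14
  (-203) mod 21 = (-14) mod 21 = 21 - 14 = 7
Mesh after 203 steps: gear-0 tooth 5 meets gear-1 tooth 7

Answer: 5 7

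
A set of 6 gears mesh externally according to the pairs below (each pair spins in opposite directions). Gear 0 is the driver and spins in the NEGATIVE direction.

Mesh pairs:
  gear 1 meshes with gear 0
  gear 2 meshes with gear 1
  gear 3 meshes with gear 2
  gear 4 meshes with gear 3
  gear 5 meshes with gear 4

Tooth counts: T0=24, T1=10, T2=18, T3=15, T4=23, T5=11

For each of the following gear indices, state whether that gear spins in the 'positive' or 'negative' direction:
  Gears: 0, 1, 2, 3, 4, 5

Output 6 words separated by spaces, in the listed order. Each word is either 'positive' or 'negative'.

Gear 0 (driver): negative (depth 0)
  gear 1: meshes with gear 0 -> depth 1 -> positive (opposite of gear 0)
  gear 2: meshes with gear 1 -> depth 2 -> negative (opposite of gear 1)
  gear 3: meshes with gear 2 -> depth 3 -> positive (opposite of gear 2)
  gear 4: meshes with gear 3 -> depth 4 -> negative (opposite of gear 3)
  gear 5: meshes with gear 4 -> depth 5 -> positive (opposite of gear 4)
Queried indices 0, 1, 2, 3, 4, 5 -> negative, positive, negative, positive, negative, positive

Answer: negative positive negative positive negative positive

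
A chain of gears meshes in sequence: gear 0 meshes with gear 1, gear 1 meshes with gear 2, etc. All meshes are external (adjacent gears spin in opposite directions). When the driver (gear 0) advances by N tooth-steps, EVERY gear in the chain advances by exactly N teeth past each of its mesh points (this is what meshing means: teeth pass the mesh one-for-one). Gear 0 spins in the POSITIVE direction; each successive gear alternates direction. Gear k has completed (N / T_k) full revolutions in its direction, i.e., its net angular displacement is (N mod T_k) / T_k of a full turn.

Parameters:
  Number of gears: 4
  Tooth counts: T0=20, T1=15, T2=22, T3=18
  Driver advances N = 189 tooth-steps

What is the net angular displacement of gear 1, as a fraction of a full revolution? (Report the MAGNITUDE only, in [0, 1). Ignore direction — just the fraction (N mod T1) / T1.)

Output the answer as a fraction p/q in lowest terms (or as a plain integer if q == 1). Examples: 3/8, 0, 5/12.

Chain of 4 gears, tooth counts: [20, 15, 22, 18]
  gear 0: T0=20, direction=positive, advance = 189 mod 20 = 9 teeth = 9/20 turn
  gear 1: T1=15, direction=negative, advance = 189 mod 15 = 9 teeth = 9/15 turn
  gear 2: T2=22, direction=positive, advance = 189 mod 22 = 13 teeth = 13/22 turn
  gear 3: T3=18, direction=negative, advance = 189 mod 18 = 9 teeth = 9/18 turn
Gear 1: 189 mod 15 = 9
Fraction = 9 / 15 = 3/5 (gcd(9,15)=3) = 3/5

Answer: 3/5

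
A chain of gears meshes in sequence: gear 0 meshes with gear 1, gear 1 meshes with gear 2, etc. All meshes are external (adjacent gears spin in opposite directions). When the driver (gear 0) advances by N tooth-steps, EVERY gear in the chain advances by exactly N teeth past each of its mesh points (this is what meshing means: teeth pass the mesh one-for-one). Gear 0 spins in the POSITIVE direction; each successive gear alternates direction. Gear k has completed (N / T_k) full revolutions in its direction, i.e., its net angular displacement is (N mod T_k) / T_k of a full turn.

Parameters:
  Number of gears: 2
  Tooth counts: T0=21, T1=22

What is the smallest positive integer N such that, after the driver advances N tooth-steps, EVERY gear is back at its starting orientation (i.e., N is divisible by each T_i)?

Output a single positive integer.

Gear k returns to start when N is a multiple of T_k.
All gears at start simultaneously when N is a common multiple of [21, 22]; the smallest such N is lcm(21, 22).
Start: lcm = T0 = 21
Fold in T1=22: gcd(21, 22) = 1; lcm(21, 22) = 21 * 22 / 1 = 462 / 1 = 462
Full cycle length = 462

Answer: 462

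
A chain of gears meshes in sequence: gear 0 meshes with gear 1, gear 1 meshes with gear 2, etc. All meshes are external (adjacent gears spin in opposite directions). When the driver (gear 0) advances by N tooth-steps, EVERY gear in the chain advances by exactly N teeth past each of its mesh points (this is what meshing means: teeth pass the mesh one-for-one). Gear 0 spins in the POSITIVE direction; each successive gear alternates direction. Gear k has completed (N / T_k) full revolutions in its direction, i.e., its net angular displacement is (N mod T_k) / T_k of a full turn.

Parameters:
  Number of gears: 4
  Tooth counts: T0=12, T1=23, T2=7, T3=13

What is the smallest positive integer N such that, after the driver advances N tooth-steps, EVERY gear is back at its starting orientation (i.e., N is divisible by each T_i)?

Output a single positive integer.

Gear k returns to start when N is a multiple of T_k.
All gears at start simultaneously when N is a common multiple of [12, 23, 7, 13]; the smallest such N is lcm(12, 23, 7, 13).
Start: lcm = T0 = 12
Fold in T1=23: gcd(12, 23) = 1; lcm(12, 23) = 12 * 23 / 1 = 276 / 1 = 276
Fold in T2=7: gcd(276, 7) = 1; lcm(276, 7) = 276 * 7 / 1 = 1932 / 1 = 1932
Fold in T3=13: gcd(1932, 13) = 1; lcm(1932, 13) = 1932 * 13 / 1 = 25116 / 1 = 25116
Full cycle length = 25116

Answer: 25116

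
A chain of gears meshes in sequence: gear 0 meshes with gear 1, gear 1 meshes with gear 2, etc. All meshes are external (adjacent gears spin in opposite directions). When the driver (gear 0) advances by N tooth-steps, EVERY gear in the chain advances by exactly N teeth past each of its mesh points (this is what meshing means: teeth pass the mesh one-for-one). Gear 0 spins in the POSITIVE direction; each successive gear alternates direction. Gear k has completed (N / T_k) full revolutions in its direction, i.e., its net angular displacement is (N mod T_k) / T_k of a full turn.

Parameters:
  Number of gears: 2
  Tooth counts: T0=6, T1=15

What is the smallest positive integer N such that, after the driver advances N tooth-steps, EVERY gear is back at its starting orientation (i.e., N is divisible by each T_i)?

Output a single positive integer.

Gear k returns to start when N is a multiple of T_k.
All gears at start simultaneously when N is a common multiple of [6, 15]; the smallest such N is lcm(6, 15).
Start: lcm = T0 = 6
Fold in T1=15: gcd(6, 15) = 3; lcm(6, 15) = 6 * 15 / 3 = 90 / 3 = 30
Full cycle length = 30

Answer: 30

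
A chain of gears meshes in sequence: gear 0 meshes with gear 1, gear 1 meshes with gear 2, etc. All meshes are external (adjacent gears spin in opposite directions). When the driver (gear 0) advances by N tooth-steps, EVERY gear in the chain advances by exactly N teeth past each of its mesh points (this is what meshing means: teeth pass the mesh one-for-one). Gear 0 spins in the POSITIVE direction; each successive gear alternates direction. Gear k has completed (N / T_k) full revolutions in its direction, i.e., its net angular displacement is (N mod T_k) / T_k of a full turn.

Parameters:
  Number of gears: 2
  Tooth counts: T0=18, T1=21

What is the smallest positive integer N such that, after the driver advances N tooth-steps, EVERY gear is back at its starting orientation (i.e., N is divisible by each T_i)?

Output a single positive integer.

Answer: 126

Derivation:
Gear k returns to start when N is a multiple of T_k.
All gears at start simultaneously when N is a common multiple of [18, 21]; the smallest such N is lcm(18, 21).
Start: lcm = T0 = 18
Fold in T1=21: gcd(18, 21) = 3; lcm(18, 21) = 18 * 21 / 3 = 378 / 3 = 126
Full cycle length = 126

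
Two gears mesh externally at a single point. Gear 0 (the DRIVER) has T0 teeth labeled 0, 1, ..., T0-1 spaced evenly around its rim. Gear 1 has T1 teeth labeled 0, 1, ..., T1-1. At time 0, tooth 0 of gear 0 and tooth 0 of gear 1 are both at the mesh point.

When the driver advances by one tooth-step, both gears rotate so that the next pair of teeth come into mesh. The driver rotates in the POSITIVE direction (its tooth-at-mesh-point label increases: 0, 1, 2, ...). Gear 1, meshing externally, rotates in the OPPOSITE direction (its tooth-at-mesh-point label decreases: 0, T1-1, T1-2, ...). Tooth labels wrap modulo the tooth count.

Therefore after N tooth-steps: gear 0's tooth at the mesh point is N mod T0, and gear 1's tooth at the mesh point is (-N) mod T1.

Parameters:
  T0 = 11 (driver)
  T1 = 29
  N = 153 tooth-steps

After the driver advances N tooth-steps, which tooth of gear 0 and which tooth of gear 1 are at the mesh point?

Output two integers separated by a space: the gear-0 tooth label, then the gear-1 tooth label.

Gear 0 (driver, T0=11): tooth at mesh = N mod T0
  153 = 13 * 11 + 10, so 153 mod 11 = 10
  gear 0 tooth = 10
Gear 1 (driven, T1=29): tooth at mesh = (-N) mod T1
  153 = 5 * 29 + 8, so 153 mod 29 = 8
  (-153) mod 29 = (-8) mod 29 = 29 - 8 = 21
Mesh after 153 steps: gear-0 tooth 10 meets gear-1 tooth 21

Answer: 10 21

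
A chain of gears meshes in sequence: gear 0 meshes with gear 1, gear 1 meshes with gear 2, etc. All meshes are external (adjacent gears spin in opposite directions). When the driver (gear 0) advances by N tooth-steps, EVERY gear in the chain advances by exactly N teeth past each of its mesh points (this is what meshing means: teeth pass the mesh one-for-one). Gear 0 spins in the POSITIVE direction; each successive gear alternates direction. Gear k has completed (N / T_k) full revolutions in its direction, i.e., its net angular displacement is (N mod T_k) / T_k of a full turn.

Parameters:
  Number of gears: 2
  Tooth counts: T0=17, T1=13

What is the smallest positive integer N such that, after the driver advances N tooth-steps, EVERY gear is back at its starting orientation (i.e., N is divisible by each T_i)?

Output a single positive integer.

Answer: 221

Derivation:
Gear k returns to start when N is a multiple of T_k.
All gears at start simultaneously when N is a common multiple of [17, 13]; the smallest such N is lcm(17, 13).
Start: lcm = T0 = 17
Fold in T1=13: gcd(17, 13) = 1; lcm(17, 13) = 17 * 13 / 1 = 221 / 1 = 221
Full cycle length = 221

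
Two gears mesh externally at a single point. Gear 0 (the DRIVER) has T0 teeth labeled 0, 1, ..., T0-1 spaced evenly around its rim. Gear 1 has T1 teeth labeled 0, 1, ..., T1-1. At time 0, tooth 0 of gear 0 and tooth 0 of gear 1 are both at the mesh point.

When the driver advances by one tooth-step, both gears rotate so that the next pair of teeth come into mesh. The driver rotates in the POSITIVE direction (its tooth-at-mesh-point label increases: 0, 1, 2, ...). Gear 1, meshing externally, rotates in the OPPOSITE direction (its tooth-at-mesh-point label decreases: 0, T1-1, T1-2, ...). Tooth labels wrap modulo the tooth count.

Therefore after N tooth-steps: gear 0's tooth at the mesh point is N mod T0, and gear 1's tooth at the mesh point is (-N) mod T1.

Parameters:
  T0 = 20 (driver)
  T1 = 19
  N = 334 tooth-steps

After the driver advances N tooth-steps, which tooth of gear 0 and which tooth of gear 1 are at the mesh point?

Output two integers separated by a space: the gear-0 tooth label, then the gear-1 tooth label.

Gear 0 (driver, T0=20): tooth at mesh = N mod T0
  334 = 16 * 20 + 14, so 334 mod 20 = 14
  gear 0 tooth = 14
Gear 1 (driven, T1=19): tooth at mesh = (-N) mod T1
  334 = 17 * 19 + 11, so 334 mod 19 = 11
  (-334) mod 19 = (-11) mod 19 = 19 - 11 = 8
Mesh after 334 steps: gear-0 tooth 14 meets gear-1 tooth 8

Answer: 14 8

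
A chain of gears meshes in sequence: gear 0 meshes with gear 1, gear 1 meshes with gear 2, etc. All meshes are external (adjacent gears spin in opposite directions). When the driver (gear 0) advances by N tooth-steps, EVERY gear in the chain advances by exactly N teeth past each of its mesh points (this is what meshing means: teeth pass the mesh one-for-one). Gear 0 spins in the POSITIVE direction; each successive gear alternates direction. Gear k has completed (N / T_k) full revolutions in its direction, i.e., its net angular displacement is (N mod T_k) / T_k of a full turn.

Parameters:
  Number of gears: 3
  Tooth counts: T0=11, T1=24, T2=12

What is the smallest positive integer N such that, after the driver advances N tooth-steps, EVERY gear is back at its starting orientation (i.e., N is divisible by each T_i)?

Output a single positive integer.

Answer: 264

Derivation:
Gear k returns to start when N is a multiple of T_k.
All gears at start simultaneously when N is a common multiple of [11, 24, 12]; the smallest such N is lcm(11, 24, 12).
Start: lcm = T0 = 11
Fold in T1=24: gcd(11, 24) = 1; lcm(11, 24) = 11 * 24 / 1 = 264 / 1 = 264
Fold in T2=12: gcd(264, 12) = 12; lcm(264, 12) = 264 * 12 / 12 = 3168 / 12 = 264
Full cycle length = 264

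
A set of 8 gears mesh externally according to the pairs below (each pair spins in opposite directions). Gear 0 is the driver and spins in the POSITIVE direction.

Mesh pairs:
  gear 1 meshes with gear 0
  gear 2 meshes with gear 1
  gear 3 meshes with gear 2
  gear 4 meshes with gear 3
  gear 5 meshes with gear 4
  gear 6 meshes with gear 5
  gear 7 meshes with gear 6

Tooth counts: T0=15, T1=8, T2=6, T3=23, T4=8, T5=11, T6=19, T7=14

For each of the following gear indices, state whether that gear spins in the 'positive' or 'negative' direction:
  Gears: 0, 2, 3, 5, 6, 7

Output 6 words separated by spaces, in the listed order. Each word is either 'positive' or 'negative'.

Gear 0 (driver): positive (depth 0)
  gear 1: meshes with gear 0 -> depth 1 -> negative (opposite of gear 0)
  gear 2: meshes with gear 1 -> depth 2 -> positive (opposite of gear 1)
  gear 3: meshes with gear 2 -> depth 3 -> negative (opposite of gear 2)
  gear 4: meshes with gear 3 -> depth 4 -> positive (opposite of gear 3)
  gear 5: meshes with gear 4 -> depth 5 -> negative (opposite of gear 4)
  gear 6: meshes with gear 5 -> depth 6 -> positive (opposite of gear 5)
  gear 7: meshes with gear 6 -> depth 7 -> negative (opposite of gear 6)
Queried indices 0, 2, 3, 5, 6, 7 -> positive, positive, negative, negative, positive, negative

Answer: positive positive negative negative positive negative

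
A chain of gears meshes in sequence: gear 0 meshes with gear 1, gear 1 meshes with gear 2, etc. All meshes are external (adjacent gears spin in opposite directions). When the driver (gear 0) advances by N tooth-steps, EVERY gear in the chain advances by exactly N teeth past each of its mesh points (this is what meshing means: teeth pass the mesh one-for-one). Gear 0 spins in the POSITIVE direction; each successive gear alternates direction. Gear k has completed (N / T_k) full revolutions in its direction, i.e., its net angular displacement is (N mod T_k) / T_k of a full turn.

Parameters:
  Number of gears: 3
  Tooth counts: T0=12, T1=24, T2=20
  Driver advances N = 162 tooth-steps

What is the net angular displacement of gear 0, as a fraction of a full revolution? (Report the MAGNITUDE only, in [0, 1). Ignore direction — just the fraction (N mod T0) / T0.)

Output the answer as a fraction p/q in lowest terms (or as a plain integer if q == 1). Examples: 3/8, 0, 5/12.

Answer: 1/2

Derivation:
Chain of 3 gears, tooth counts: [12, 24, 20]
  gear 0: T0=12, direction=positive, advance = 162 mod 12 = 6 teeth = 6/12 turn
  gear 1: T1=24, direction=negative, advance = 162 mod 24 = 18 teeth = 18/24 turn
  gear 2: T2=20, direction=positive, advance = 162 mod 20 = 2 teeth = 2/20 turn
Gear 0: 162 mod 12 = 6
Fraction = 6 / 12 = 1/2 (gcd(6,12)=6) = 1/2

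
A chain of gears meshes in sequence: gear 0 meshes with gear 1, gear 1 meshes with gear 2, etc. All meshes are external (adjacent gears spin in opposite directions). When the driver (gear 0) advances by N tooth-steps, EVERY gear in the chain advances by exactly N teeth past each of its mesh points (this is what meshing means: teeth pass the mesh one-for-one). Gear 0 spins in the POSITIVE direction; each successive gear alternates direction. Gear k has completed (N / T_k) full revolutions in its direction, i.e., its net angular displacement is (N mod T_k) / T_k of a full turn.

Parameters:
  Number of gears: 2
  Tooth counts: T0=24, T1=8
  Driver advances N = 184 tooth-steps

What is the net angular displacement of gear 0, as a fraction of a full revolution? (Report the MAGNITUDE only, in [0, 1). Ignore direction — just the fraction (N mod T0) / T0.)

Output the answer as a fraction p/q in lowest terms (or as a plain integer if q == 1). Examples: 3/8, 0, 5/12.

Chain of 2 gears, tooth counts: [24, 8]
  gear 0: T0=24, direction=positive, advance = 184 mod 24 = 16 teeth = 16/24 turn
  gear 1: T1=8, direction=negative, advance = 184 mod 8 = 0 teeth = 0/8 turn
Gear 0: 184 mod 24 = 16
Fraction = 16 / 24 = 2/3 (gcd(16,24)=8) = 2/3

Answer: 2/3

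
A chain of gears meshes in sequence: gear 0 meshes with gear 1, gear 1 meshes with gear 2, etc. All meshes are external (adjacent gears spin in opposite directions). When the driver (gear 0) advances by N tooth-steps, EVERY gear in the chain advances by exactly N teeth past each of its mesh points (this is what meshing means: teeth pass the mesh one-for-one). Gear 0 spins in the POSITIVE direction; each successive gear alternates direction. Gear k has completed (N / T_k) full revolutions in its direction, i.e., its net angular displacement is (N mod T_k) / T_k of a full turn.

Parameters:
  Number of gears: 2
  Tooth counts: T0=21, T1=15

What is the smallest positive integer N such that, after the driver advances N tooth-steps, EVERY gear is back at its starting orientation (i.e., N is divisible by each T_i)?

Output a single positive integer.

Gear k returns to start when N is a multiple of T_k.
All gears at start simultaneously when N is a common multiple of [21, 15]; the smallest such N is lcm(21, 15).
Start: lcm = T0 = 21
Fold in T1=15: gcd(21, 15) = 3; lcm(21, 15) = 21 * 15 / 3 = 315 / 3 = 105
Full cycle length = 105

Answer: 105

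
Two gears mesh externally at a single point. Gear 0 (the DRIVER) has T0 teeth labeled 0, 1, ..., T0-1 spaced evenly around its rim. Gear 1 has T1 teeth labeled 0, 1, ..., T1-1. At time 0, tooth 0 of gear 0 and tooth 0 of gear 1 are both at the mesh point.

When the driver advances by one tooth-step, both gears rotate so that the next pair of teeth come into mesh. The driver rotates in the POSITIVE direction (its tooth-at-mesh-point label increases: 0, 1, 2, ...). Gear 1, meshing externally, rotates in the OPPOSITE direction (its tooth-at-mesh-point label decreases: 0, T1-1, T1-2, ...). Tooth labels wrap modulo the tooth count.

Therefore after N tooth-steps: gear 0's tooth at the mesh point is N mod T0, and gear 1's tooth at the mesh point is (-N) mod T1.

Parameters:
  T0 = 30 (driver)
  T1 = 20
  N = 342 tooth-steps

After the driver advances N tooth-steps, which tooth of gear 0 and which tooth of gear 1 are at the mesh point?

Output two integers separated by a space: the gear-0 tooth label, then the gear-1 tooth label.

Gear 0 (driver, T0=30): tooth at mesh = N mod T0
  342 = 11 * 30 + 12, so 342 mod 30 = 12
  gear 0 tooth = 12
Gear 1 (driven, T1=20): tooth at mesh = (-N) mod T1
  342 = 17 * 20 + 2, so 342 mod 20 = 2
  (-342) mod 20 = (-2) mod 20 = 20 - 2 = 18
Mesh after 342 steps: gear-0 tooth 12 meets gear-1 tooth 18

Answer: 12 18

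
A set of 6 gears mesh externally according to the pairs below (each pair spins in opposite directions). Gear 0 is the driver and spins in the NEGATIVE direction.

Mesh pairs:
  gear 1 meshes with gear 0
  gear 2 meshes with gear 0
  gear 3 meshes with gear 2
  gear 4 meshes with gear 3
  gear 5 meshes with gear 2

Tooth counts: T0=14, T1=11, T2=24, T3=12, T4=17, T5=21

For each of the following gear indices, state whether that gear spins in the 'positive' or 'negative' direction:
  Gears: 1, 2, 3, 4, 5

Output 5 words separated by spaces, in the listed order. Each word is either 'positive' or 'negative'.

Answer: positive positive negative positive negative

Derivation:
Gear 0 (driver): negative (depth 0)
  gear 1: meshes with gear 0 -> depth 1 -> positive (opposite of gear 0)
  gear 2: meshes with gear 0 -> depth 1 -> positive (opposite of gear 0)
  gear 3: meshes with gear 2 -> depth 2 -> negative (opposite of gear 2)
  gear 4: meshes with gear 3 -> depth 3 -> positive (opposite of gear 3)
  gear 5: meshes with gear 2 -> depth 2 -> negative (opposite of gear 2)
Queried indices 1, 2, 3, 4, 5 -> positive, positive, negative, positive, negative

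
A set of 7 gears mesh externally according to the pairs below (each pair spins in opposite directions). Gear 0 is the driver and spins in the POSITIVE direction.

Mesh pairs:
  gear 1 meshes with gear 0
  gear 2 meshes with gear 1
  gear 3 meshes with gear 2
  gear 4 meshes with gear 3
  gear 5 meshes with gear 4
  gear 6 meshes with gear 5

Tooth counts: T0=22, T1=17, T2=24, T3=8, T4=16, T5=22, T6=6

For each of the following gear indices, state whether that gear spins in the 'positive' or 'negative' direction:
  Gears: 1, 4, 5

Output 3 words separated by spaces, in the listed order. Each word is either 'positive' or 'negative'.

Gear 0 (driver): positive (depth 0)
  gear 1: meshes with gear 0 -> depth 1 -> negative (opposite of gear 0)
  gear 2: meshes with gear 1 -> depth 2 -> positive (opposite of gear 1)
  gear 3: meshes with gear 2 -> depth 3 -> negative (opposite of gear 2)
  gear 4: meshes with gear 3 -> depth 4 -> positive (opposite of gear 3)
  gear 5: meshes with gear 4 -> depth 5 -> negative (opposite of gear 4)
  gear 6: meshes with gear 5 -> depth 6 -> positive (opposite of gear 5)
Queried indices 1, 4, 5 -> negative, positive, negative

Answer: negative positive negative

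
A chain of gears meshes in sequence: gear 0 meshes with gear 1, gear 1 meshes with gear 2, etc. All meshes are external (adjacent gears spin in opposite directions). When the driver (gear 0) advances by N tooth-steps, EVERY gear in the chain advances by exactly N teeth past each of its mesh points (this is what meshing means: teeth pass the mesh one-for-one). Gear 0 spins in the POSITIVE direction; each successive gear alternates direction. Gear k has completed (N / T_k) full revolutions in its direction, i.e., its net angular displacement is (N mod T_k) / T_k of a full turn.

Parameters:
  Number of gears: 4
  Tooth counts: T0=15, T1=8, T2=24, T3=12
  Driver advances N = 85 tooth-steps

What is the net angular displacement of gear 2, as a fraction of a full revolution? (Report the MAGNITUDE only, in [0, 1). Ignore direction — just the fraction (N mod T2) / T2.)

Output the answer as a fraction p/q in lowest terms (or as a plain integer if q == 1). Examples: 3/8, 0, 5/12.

Chain of 4 gears, tooth counts: [15, 8, 24, 12]
  gear 0: T0=15, direction=positive, advance = 85 mod 15 = 10 teeth = 10/15 turn
  gear 1: T1=8, direction=negative, advance = 85 mod 8 = 5 teeth = 5/8 turn
  gear 2: T2=24, direction=positive, advance = 85 mod 24 = 13 teeth = 13/24 turn
  gear 3: T3=12, direction=negative, advance = 85 mod 12 = 1 teeth = 1/12 turn
Gear 2: 85 mod 24 = 13
Fraction = 13 / 24 = 13/24 (gcd(13,24)=1) = 13/24

Answer: 13/24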